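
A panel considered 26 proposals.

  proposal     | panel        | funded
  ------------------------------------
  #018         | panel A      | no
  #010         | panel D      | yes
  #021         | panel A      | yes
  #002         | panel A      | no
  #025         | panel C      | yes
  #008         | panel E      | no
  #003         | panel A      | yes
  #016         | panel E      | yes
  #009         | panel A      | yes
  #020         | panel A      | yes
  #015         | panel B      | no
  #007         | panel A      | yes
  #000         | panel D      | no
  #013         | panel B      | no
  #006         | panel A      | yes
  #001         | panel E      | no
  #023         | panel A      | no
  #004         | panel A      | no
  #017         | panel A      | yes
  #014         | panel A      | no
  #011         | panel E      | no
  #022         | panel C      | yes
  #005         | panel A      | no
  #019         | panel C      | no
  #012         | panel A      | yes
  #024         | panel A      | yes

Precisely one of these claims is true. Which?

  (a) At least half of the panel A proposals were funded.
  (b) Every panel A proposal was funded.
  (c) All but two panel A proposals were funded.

|A| = 15, |A ∩ B| = 9, |A ∖ B| = 6.
(a) requires |A ∩ B| ≥ |A ∖ B|: true.
(b) requires A ⊆ B, i.e. every element of A is in B (|A ∖ B| = 0): false.
(c) requires |A ∖ B| = 2: false.

(a)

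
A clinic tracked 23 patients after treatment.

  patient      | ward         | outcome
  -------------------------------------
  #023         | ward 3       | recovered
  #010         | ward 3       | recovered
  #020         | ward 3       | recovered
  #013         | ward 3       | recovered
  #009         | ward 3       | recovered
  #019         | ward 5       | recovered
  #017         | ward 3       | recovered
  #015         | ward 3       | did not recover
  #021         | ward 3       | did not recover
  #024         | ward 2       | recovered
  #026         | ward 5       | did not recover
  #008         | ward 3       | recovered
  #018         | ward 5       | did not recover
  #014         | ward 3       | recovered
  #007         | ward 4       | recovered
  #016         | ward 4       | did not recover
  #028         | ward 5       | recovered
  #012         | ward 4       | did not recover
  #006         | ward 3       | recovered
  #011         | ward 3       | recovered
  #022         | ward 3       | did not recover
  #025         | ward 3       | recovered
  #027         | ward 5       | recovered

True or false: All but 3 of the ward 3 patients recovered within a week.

Truth condition: |A ∖ B| = 3.
A (the restrictor) = {#023, #010, #020, #013, #009, #017, #015, #021, #008, #014, #006, #011, #022, #025}, |A| = 14.
A ∖ B = {#015, #021, #022}, so |A ∖ B| = 3.
|A ∖ B| = 3, so the statement is true.

True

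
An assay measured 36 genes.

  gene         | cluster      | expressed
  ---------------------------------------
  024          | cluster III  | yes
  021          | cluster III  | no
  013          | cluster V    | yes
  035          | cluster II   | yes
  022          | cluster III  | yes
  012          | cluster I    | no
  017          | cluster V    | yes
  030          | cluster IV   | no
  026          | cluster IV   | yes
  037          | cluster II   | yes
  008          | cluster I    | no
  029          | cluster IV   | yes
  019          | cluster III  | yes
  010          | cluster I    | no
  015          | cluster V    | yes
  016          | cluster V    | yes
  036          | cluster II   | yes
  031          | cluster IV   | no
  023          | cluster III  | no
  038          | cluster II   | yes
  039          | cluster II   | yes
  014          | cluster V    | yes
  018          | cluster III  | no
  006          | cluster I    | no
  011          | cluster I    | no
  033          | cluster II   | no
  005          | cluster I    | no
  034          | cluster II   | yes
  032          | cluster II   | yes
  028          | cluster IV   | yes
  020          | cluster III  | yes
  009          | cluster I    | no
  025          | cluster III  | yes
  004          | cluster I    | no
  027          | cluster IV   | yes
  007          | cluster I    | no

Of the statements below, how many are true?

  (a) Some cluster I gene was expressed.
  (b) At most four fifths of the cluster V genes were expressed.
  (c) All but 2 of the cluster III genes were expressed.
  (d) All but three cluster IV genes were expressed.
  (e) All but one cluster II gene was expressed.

1

(a) cluster I: |A| = 9, |A ∩ B| = 0; needs A ∩ B ≠ ∅ (|A ∩ B| ≥ 1) — false.
(b) cluster V: |A| = 5, |A ∩ B| = 5; needs |A ∩ B| / |A| ≤ 4/5 — false.
(c) cluster III: |A| = 8, |A ∩ B| = 5; needs |A ∖ B| = 2 — false.
(d) cluster IV: |A| = 6, |A ∩ B| = 4; needs |A ∖ B| = 3 — false.
(e) cluster II: |A| = 8, |A ∩ B| = 7; needs |A ∖ B| = 1 — true.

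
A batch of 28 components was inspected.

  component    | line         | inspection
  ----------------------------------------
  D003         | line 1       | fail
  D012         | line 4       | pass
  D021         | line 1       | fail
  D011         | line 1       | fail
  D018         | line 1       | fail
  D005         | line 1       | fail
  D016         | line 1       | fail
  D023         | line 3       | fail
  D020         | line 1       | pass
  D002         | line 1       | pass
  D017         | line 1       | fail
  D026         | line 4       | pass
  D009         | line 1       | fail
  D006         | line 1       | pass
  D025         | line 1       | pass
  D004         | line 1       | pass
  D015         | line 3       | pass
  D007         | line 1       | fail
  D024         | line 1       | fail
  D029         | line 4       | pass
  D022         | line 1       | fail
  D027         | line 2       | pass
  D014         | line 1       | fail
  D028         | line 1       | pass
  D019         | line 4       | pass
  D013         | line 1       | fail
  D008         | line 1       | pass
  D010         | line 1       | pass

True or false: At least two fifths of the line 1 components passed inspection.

The determiner here denotes the relation: |A ∩ B| / |A| ≥ 2/5.
|A| = 21, |A ∩ B| = 8, |A ∖ B| = 13.
|A ∩ B|/|A| = 8/21, so the statement is false.

False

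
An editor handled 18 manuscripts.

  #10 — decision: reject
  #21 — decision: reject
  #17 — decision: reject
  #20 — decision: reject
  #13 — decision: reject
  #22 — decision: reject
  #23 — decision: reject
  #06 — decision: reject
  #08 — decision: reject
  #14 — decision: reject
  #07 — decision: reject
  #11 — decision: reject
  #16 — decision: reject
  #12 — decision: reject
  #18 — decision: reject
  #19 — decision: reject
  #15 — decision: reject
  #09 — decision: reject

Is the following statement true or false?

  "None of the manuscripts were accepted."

True

'None of the manuscripts were accepted' holds iff A ∩ B = ∅ (|A ∩ B| = 0).
|A| = 18, |A ∩ B| = 0, |A ∖ B| = 18.
So the statement is true.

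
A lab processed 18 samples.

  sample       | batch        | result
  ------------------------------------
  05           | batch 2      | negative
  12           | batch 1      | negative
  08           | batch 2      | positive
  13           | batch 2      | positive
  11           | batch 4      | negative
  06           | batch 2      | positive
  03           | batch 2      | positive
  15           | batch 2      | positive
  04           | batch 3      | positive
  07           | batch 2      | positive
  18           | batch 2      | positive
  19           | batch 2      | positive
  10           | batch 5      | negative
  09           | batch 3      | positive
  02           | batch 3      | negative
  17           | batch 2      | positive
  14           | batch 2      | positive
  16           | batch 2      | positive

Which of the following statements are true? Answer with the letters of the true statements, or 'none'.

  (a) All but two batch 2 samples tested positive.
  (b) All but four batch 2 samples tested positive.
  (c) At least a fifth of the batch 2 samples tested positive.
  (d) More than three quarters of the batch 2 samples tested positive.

(c), (d)

|A| = 12, |A ∩ B| = 11, |A ∖ B| = 1.
(a) |A ∖ B| = 2: fails.
(b) |A ∖ B| = 4: fails.
(c) |A ∩ B| / |A| ≥ 1/5: holds.
(d) |A ∩ B| / |A| > 3/4: holds.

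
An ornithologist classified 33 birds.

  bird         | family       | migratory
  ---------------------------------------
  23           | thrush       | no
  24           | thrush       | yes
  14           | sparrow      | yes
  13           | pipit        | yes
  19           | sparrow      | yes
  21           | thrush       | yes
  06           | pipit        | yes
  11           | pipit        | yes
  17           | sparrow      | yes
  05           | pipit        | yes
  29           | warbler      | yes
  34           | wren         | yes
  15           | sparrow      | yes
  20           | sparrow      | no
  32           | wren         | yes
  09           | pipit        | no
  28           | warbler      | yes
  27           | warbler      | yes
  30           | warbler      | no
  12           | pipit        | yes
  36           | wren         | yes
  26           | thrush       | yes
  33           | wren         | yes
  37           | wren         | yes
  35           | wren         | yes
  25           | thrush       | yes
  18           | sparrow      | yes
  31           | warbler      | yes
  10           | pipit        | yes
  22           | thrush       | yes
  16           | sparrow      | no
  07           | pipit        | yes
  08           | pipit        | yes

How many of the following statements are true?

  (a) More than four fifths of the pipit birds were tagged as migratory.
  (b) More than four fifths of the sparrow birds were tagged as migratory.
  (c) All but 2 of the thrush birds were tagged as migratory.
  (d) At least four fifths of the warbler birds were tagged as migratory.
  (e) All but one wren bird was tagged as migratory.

(a) pipit: |A| = 9, |A ∩ B| = 8; needs |A ∩ B| / |A| > 4/5 — true.
(b) sparrow: |A| = 7, |A ∩ B| = 5; needs |A ∩ B| / |A| > 4/5 — false.
(c) thrush: |A| = 6, |A ∩ B| = 5; needs |A ∖ B| = 2 — false.
(d) warbler: |A| = 5, |A ∩ B| = 4; needs |A ∩ B| / |A| ≥ 4/5 — true.
(e) wren: |A| = 6, |A ∩ B| = 6; needs |A ∖ B| = 1 — false.

2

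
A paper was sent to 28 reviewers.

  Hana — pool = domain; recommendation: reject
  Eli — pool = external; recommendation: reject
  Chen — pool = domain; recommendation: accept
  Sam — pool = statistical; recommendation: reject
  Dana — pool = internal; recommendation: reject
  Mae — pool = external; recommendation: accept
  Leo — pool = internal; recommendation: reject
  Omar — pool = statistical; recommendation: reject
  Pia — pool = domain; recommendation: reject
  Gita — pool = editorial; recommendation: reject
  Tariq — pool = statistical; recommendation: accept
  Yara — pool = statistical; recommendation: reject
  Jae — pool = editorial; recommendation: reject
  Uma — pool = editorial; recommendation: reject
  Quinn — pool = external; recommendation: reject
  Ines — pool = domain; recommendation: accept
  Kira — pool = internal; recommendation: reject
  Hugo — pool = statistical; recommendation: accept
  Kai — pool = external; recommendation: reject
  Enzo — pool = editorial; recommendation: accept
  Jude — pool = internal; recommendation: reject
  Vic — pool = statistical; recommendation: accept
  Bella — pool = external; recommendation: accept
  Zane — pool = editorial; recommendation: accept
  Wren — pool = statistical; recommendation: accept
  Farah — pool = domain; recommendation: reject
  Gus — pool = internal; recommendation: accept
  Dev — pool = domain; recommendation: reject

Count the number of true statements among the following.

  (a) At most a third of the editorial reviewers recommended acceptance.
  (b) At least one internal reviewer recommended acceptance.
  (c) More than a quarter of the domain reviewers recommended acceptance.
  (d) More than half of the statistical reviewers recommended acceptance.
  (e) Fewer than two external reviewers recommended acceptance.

(a) editorial: |A| = 5, |A ∩ B| = 2; needs |A ∩ B| / |A| ≤ 1/3 — false.
(b) internal: |A| = 5, |A ∩ B| = 1; needs A ∩ B ≠ ∅ (|A ∩ B| ≥ 1) — true.
(c) domain: |A| = 6, |A ∩ B| = 2; needs |A ∩ B| / |A| > 1/4 — true.
(d) statistical: |A| = 7, |A ∩ B| = 4; needs |A ∩ B| > |A ∖ B| — true.
(e) external: |A| = 5, |A ∩ B| = 2; needs |A ∩ B| < 2 — false.

3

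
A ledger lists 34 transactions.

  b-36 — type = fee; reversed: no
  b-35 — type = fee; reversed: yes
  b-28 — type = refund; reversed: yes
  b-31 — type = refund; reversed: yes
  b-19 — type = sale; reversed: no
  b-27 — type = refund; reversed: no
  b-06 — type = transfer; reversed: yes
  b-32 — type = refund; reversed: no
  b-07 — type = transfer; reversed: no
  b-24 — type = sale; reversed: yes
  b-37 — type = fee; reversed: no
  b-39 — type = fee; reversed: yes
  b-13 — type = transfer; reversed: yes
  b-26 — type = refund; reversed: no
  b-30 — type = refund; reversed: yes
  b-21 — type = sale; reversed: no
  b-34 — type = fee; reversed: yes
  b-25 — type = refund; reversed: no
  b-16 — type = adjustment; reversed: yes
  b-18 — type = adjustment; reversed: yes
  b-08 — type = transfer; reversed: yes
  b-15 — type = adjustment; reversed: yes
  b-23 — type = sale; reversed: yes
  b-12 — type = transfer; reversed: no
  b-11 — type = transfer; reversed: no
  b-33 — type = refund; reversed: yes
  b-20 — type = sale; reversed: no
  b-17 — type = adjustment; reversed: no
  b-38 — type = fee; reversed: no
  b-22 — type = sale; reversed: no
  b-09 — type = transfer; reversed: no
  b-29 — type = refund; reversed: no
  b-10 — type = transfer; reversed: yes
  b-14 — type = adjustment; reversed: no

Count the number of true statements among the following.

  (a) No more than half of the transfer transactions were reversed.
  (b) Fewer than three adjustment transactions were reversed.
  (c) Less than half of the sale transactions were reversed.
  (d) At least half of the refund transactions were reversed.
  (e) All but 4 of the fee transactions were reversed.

(a) transfer: |A| = 8, |A ∩ B| = 4; needs |A ∩ B| ≤ |A ∖ B| — true.
(b) adjustment: |A| = 5, |A ∩ B| = 3; needs |A ∩ B| < 3 — false.
(c) sale: |A| = 6, |A ∩ B| = 2; needs |A ∩ B| < |A ∖ B| — true.
(d) refund: |A| = 9, |A ∩ B| = 4; needs |A ∩ B| ≥ |A ∖ B| — false.
(e) fee: |A| = 6, |A ∩ B| = 3; needs |A ∖ B| = 4 — false.

2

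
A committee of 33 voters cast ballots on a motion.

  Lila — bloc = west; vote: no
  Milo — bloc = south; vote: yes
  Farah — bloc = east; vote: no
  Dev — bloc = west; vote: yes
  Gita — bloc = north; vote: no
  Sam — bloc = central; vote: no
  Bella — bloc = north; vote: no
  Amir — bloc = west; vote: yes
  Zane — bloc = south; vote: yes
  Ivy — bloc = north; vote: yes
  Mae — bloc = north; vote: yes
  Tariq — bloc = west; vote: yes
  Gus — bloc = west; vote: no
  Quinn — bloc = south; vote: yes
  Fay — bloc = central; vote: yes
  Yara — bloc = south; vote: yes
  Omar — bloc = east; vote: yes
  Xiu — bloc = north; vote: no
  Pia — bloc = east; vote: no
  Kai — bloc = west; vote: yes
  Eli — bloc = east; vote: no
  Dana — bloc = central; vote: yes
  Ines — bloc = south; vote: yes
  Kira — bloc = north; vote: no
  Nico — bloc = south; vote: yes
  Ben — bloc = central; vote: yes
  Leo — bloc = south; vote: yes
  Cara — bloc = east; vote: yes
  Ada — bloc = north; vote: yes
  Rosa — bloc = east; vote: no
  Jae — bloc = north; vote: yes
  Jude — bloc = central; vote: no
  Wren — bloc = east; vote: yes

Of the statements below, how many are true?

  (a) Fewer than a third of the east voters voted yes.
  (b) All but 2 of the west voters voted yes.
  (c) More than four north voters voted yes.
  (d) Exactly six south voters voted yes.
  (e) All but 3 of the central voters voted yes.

1

(a) east: |A| = 7, |A ∩ B| = 3; needs |A ∩ B| / |A| < 1/3 — false.
(b) west: |A| = 6, |A ∩ B| = 4; needs |A ∖ B| = 2 — true.
(c) north: |A| = 8, |A ∩ B| = 4; needs |A ∩ B| > 4 — false.
(d) south: |A| = 7, |A ∩ B| = 7; needs |A ∩ B| = 6 — false.
(e) central: |A| = 5, |A ∩ B| = 3; needs |A ∖ B| = 3 — false.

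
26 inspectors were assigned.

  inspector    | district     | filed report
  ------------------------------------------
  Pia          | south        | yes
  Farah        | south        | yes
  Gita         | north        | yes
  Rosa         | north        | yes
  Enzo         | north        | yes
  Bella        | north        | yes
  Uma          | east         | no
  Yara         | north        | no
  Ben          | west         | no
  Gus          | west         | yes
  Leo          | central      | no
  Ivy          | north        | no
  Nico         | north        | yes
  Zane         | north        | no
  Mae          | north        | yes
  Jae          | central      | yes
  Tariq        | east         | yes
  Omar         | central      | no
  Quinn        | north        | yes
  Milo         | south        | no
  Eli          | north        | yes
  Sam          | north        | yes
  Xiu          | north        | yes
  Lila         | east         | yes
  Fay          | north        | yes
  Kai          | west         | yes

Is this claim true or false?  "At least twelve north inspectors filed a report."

Truth condition: |A ∩ B| ≥ 12.
A (the restrictor) = {Gita, Rosa, Enzo, Bella, Yara, Ivy, Nico, Zane, Mae, Quinn, Eli, Sam, Xiu, Fay}, |A| = 14.
A ∩ B = {Gita, Rosa, Enzo, Bella, Nico, Mae, Quinn, Eli, Sam, Xiu, Fay}, so |A ∩ B| = 11.
|A ∩ B| = 11, so the statement is false.

False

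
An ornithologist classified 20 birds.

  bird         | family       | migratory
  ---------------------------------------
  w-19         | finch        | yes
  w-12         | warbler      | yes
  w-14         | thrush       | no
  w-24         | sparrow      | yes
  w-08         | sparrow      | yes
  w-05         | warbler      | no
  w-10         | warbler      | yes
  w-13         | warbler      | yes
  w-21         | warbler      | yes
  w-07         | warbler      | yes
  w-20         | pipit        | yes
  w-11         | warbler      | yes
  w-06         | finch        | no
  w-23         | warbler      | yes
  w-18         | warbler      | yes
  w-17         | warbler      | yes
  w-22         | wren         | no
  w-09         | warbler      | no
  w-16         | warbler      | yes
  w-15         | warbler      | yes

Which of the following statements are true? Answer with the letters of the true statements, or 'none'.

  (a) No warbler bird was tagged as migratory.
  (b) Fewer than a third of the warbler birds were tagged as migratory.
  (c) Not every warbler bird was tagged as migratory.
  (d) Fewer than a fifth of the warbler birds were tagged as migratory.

(c)

|A| = 13, |A ∩ B| = 11, |A ∖ B| = 2.
(a) A ∩ B = ∅ (|A ∩ B| = 0): fails.
(b) |A ∩ B| / |A| < 1/3: fails.
(c) A ⊄ B (|A ∖ B| ≥ 1): holds.
(d) |A ∩ B| / |A| < 1/5: fails.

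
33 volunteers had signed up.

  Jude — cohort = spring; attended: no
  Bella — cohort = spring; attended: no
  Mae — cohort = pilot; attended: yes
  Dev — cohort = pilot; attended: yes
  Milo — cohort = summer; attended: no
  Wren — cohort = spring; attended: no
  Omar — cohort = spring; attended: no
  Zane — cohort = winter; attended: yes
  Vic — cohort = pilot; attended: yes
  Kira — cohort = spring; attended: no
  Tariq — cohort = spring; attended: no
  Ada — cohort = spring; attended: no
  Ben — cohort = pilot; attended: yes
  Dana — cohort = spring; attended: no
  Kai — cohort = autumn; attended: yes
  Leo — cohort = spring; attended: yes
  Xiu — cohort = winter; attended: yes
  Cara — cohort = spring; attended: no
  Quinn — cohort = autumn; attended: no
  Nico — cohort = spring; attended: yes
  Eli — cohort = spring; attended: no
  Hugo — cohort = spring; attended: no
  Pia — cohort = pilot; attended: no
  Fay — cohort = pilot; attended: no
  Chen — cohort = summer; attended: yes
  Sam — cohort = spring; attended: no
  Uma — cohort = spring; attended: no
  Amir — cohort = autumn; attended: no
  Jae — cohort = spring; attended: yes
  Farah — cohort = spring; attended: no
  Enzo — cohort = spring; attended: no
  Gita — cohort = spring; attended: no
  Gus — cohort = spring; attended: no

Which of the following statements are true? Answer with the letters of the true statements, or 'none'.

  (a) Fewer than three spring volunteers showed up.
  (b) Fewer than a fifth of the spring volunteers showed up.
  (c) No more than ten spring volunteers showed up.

(b), (c)

|A| = 20, |A ∩ B| = 3, |A ∖ B| = 17.
(a) |A ∩ B| < 3: fails.
(b) |A ∩ B| / |A| < 1/5: holds.
(c) |A ∩ B| ≤ 10: holds.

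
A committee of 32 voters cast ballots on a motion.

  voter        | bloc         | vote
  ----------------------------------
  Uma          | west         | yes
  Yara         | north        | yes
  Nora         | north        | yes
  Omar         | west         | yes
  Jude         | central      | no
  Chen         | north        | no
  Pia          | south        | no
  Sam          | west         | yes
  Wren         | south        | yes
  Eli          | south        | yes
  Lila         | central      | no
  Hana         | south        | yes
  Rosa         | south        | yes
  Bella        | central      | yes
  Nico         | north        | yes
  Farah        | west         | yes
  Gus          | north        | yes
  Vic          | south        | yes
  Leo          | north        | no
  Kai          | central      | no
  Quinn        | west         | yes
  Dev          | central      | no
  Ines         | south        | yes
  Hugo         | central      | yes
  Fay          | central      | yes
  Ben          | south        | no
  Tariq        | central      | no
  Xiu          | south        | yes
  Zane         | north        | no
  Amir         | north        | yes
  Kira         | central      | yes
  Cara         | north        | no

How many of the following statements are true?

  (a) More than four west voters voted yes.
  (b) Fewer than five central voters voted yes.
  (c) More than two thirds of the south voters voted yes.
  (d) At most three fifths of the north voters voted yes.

(a) west: |A| = 5, |A ∩ B| = 5; needs |A ∩ B| > 4 — true.
(b) central: |A| = 9, |A ∩ B| = 4; needs |A ∩ B| < 5 — true.
(c) south: |A| = 9, |A ∩ B| = 7; needs |A ∩ B| / |A| > 2/3 — true.
(d) north: |A| = 9, |A ∩ B| = 5; needs |A ∩ B| / |A| ≤ 3/5 — true.

4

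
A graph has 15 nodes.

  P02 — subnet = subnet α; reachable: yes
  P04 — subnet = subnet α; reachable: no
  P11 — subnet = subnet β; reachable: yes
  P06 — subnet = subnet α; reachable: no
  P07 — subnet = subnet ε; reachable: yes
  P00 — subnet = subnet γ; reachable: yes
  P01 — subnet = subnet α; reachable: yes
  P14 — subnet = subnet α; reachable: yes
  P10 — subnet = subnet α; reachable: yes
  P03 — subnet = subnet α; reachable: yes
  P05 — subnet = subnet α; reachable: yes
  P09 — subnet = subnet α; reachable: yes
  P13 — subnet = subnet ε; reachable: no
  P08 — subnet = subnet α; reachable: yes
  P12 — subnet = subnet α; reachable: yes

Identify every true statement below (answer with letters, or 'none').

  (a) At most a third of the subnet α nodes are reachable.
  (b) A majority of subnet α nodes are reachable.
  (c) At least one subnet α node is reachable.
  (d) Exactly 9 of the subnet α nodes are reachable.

|A| = 11, |A ∩ B| = 9, |A ∖ B| = 2.
(a) |A ∩ B| / |A| ≤ 1/3: fails.
(b) |A ∩ B| > |A ∖ B|: holds.
(c) A ∩ B ≠ ∅ (|A ∩ B| ≥ 1): holds.
(d) |A ∩ B| = 9: holds.

(b), (c), (d)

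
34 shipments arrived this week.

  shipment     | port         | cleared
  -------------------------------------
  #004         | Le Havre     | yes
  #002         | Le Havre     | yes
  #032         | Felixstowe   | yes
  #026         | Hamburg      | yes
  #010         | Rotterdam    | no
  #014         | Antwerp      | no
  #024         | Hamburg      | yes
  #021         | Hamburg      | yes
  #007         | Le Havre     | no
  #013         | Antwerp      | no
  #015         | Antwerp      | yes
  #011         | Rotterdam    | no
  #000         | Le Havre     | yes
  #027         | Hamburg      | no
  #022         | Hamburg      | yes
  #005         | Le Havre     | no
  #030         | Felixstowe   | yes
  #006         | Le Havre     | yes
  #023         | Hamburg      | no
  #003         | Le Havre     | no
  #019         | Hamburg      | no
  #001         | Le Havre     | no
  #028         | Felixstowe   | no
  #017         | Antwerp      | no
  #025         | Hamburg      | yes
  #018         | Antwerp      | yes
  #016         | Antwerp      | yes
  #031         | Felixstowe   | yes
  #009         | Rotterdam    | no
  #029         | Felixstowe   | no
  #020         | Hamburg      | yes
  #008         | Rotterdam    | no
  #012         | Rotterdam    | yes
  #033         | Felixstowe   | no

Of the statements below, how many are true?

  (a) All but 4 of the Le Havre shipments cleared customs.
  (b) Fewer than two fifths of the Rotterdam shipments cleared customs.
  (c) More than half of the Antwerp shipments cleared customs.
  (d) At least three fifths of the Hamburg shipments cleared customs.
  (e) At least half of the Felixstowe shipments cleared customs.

(a) Le Havre: |A| = 8, |A ∩ B| = 4; needs |A ∖ B| = 4 — true.
(b) Rotterdam: |A| = 5, |A ∩ B| = 1; needs |A ∩ B| / |A| < 2/5 — true.
(c) Antwerp: |A| = 6, |A ∩ B| = 3; needs |A ∩ B| > |A ∖ B| — false.
(d) Hamburg: |A| = 9, |A ∩ B| = 6; needs |A ∩ B| / |A| ≥ 3/5 — true.
(e) Felixstowe: |A| = 6, |A ∩ B| = 3; needs |A ∩ B| ≥ |A ∖ B| — true.

4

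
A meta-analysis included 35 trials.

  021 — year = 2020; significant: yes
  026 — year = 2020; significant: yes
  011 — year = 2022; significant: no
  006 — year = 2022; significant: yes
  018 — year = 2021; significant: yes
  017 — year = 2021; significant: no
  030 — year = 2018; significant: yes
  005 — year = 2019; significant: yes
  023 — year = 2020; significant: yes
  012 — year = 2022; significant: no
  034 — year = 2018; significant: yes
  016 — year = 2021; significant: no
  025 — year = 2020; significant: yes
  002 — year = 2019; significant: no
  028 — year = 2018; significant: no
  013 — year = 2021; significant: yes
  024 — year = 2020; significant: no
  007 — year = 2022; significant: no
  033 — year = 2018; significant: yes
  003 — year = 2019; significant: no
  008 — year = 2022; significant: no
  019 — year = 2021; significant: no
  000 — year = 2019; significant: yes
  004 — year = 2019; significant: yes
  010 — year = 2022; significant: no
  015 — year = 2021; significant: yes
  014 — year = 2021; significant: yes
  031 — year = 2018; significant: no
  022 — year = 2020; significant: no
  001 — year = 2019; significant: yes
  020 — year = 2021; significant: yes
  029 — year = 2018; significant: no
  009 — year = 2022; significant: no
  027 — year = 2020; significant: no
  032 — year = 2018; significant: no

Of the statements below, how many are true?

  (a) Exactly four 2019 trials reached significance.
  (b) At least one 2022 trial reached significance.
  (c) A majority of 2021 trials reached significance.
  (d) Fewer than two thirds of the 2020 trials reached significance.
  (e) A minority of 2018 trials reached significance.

5

(a) 2019: |A| = 6, |A ∩ B| = 4; needs |A ∩ B| = 4 — true.
(b) 2022: |A| = 7, |A ∩ B| = 1; needs A ∩ B ≠ ∅ (|A ∩ B| ≥ 1) — true.
(c) 2021: |A| = 8, |A ∩ B| = 5; needs |A ∩ B| > |A ∖ B| — true.
(d) 2020: |A| = 7, |A ∩ B| = 4; needs |A ∩ B| / |A| < 2/3 — true.
(e) 2018: |A| = 7, |A ∩ B| = 3; needs |A ∩ B| < |A ∖ B| — true.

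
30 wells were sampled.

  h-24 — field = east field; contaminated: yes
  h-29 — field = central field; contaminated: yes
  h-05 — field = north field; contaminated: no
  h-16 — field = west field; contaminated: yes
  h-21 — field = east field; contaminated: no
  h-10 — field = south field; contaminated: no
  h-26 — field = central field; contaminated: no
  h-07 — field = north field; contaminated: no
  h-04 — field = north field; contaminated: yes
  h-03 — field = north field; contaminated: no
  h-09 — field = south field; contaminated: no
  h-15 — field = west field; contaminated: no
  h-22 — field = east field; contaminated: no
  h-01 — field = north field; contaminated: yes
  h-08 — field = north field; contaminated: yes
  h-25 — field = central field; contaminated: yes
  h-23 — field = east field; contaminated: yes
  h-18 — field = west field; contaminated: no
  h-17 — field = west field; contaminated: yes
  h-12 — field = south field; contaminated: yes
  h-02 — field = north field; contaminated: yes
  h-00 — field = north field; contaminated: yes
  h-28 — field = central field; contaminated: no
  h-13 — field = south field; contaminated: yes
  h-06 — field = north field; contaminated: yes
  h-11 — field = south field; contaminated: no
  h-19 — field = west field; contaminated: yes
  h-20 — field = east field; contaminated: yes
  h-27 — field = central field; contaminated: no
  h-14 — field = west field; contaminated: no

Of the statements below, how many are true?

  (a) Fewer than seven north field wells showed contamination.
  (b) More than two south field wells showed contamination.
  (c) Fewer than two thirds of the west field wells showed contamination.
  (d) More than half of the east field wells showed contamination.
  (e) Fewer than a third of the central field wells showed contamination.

(a) north field: |A| = 9, |A ∩ B| = 6; needs |A ∩ B| < 7 — true.
(b) south field: |A| = 5, |A ∩ B| = 2; needs |A ∩ B| > 2 — false.
(c) west field: |A| = 6, |A ∩ B| = 3; needs |A ∩ B| / |A| < 2/3 — true.
(d) east field: |A| = 5, |A ∩ B| = 3; needs |A ∩ B| > |A ∖ B| — true.
(e) central field: |A| = 5, |A ∩ B| = 2; needs |A ∩ B| / |A| < 1/3 — false.

3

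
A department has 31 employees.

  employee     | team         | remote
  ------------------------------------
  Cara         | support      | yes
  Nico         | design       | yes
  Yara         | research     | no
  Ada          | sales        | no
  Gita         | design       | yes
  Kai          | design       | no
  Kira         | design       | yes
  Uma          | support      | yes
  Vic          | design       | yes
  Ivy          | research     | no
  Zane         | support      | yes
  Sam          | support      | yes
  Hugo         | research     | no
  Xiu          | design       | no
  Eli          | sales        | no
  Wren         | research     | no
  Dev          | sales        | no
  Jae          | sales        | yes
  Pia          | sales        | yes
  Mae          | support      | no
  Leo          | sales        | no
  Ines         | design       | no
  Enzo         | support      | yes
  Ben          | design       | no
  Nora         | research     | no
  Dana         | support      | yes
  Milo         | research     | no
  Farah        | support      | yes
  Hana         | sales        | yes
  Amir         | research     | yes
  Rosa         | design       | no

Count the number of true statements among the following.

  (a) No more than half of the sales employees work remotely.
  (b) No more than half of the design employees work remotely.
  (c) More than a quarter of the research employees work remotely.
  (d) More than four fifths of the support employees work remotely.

(a) sales: |A| = 7, |A ∩ B| = 3; needs |A ∩ B| ≤ |A ∖ B| — true.
(b) design: |A| = 9, |A ∩ B| = 4; needs |A ∩ B| ≤ |A ∖ B| — true.
(c) research: |A| = 7, |A ∩ B| = 1; needs |A ∩ B| / |A| > 1/4 — false.
(d) support: |A| = 8, |A ∩ B| = 7; needs |A ∩ B| / |A| > 4/5 — true.

3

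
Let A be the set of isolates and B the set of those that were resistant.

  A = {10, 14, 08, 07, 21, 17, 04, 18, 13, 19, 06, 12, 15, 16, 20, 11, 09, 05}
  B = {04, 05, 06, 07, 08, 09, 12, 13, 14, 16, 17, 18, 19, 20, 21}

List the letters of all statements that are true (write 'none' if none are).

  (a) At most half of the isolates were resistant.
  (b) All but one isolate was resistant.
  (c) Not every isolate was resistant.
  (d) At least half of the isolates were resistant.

(c), (d)

|A| = 18, |A ∩ B| = 15, |A ∖ B| = 3.
(a) |A ∩ B| ≤ |A ∖ B|: fails.
(b) |A ∖ B| = 1: fails.
(c) A ⊄ B (|A ∖ B| ≥ 1): holds.
(d) |A ∩ B| ≥ |A ∖ B|: holds.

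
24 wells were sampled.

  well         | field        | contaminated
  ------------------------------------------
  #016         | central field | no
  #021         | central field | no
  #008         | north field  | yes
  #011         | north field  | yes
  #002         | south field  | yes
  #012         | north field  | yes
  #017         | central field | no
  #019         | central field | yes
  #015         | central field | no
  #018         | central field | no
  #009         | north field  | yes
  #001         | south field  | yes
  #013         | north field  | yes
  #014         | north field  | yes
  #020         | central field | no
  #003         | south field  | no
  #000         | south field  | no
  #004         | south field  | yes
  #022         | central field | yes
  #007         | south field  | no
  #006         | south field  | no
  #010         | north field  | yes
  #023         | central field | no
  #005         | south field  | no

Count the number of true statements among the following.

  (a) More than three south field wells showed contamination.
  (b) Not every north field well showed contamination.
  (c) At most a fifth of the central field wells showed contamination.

(a) south field: |A| = 8, |A ∩ B| = 3; needs |A ∩ B| > 3 — false.
(b) north field: |A| = 7, |A ∩ B| = 7; needs A ⊄ B (|A ∖ B| ≥ 1) — false.
(c) central field: |A| = 9, |A ∩ B| = 2; needs |A ∩ B| / |A| ≤ 1/5 — false.

0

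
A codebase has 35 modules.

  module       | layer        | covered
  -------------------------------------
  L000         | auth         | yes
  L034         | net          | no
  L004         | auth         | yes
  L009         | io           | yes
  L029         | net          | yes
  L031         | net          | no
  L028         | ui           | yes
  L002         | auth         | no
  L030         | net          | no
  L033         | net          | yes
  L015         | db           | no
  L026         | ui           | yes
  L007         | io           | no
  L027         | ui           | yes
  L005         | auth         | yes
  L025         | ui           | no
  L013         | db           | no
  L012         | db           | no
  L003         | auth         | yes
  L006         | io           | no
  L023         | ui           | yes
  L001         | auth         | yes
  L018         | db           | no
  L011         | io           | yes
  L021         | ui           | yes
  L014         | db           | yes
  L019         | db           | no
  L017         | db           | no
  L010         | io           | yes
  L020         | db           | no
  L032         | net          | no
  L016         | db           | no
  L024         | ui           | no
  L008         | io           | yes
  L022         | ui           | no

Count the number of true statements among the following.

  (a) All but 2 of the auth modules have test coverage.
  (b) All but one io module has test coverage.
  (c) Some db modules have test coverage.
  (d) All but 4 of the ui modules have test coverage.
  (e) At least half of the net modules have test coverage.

(a) auth: |A| = 6, |A ∩ B| = 5; needs |A ∖ B| = 2 — false.
(b) io: |A| = 6, |A ∩ B| = 4; needs |A ∖ B| = 1 — false.
(c) db: |A| = 9, |A ∩ B| = 1; needs A ∩ B ≠ ∅ (|A ∩ B| ≥ 1) — true.
(d) ui: |A| = 8, |A ∩ B| = 5; needs |A ∖ B| = 4 — false.
(e) net: |A| = 6, |A ∩ B| = 2; needs |A ∩ B| ≥ |A ∖ B| — false.

1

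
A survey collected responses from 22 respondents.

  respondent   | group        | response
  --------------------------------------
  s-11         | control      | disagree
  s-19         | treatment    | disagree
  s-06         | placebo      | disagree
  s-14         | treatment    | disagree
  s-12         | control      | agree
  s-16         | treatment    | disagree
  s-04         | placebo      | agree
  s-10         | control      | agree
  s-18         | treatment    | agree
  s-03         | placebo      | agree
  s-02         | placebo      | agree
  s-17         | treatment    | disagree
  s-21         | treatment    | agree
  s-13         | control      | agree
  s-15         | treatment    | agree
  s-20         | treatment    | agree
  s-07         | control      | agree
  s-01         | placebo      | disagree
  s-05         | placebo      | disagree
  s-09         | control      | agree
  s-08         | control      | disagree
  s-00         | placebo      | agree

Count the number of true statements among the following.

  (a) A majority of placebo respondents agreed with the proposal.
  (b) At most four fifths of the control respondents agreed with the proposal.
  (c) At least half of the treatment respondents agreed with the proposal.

(a) placebo: |A| = 7, |A ∩ B| = 4; needs |A ∩ B| > |A ∖ B| — true.
(b) control: |A| = 7, |A ∩ B| = 5; needs |A ∩ B| / |A| ≤ 4/5 — true.
(c) treatment: |A| = 8, |A ∩ B| = 4; needs |A ∩ B| ≥ |A ∖ B| — true.

3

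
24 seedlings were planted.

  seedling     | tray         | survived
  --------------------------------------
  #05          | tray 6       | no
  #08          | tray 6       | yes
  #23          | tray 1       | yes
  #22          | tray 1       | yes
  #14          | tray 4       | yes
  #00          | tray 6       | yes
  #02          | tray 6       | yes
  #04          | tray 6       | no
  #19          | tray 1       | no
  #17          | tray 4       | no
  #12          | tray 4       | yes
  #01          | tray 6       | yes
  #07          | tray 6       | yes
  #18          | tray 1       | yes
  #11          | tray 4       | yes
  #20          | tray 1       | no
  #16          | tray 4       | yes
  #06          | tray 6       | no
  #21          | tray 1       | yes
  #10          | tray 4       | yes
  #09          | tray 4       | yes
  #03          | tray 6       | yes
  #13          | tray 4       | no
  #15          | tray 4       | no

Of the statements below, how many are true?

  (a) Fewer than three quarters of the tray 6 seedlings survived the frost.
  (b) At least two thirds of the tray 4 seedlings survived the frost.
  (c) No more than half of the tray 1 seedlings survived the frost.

(a) tray 6: |A| = 9, |A ∩ B| = 6; needs |A ∩ B| / |A| < 3/4 — true.
(b) tray 4: |A| = 9, |A ∩ B| = 6; needs |A ∩ B| / |A| ≥ 2/3 — true.
(c) tray 1: |A| = 6, |A ∩ B| = 4; needs |A ∩ B| ≤ |A ∖ B| — false.

2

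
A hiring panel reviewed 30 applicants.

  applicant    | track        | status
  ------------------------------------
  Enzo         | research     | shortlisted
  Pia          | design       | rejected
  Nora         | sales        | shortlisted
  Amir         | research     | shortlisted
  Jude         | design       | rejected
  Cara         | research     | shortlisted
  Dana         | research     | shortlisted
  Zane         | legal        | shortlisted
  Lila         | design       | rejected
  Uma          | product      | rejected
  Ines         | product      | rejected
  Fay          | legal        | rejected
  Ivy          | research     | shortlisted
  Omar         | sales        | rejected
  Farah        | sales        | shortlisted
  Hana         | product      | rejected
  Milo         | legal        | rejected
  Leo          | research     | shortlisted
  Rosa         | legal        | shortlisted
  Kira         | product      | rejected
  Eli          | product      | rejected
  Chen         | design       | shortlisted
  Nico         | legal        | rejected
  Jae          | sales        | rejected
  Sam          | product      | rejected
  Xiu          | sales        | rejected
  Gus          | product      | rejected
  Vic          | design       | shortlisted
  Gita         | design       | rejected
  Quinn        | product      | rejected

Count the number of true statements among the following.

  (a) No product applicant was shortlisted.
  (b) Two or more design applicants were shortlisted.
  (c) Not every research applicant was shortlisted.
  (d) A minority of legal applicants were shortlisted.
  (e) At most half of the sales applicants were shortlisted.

4

(a) product: |A| = 8, |A ∩ B| = 0; needs A ∩ B = ∅ (|A ∩ B| = 0) — true.
(b) design: |A| = 6, |A ∩ B| = 2; needs |A ∩ B| ≥ 2 — true.
(c) research: |A| = 6, |A ∩ B| = 6; needs A ⊄ B (|A ∖ B| ≥ 1) — false.
(d) legal: |A| = 5, |A ∩ B| = 2; needs |A ∩ B| < |A ∖ B| — true.
(e) sales: |A| = 5, |A ∩ B| = 2; needs |A ∩ B| ≤ |A ∖ B| — true.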